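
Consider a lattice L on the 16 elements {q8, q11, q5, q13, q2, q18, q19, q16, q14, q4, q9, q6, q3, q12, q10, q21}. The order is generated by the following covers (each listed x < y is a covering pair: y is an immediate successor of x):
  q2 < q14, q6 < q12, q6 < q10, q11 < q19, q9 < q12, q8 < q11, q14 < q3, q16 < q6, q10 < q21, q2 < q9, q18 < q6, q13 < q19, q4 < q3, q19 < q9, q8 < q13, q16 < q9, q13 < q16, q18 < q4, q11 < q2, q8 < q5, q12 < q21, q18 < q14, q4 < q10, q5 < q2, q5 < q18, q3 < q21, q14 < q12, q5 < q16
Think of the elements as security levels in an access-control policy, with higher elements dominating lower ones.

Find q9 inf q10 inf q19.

Common lower bounds of {q9, q10, q19}: q13, q8.
The greatest among these is q13.

q13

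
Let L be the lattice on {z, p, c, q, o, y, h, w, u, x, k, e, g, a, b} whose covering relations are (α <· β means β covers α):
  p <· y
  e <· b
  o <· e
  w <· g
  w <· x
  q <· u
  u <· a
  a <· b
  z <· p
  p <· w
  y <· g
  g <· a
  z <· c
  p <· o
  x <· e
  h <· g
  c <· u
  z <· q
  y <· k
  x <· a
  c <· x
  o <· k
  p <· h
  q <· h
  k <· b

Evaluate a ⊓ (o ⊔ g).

a

o ∨ g = b
a ∧ b = a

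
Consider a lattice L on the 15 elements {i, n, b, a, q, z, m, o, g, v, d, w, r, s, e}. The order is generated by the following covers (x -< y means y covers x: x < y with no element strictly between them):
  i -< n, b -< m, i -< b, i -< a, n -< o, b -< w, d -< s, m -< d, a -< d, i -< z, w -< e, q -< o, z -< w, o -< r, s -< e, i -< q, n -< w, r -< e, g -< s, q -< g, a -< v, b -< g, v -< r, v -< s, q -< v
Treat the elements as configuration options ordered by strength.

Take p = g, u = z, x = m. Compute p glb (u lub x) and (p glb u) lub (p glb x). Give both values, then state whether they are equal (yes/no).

u lub x = e, so p glb (u lub x) = g glb e = g.
p glb u = i and p glb x = b, so (p glb u) lub (p glb x) = i lub b = b.
Equal: no.

g; b; no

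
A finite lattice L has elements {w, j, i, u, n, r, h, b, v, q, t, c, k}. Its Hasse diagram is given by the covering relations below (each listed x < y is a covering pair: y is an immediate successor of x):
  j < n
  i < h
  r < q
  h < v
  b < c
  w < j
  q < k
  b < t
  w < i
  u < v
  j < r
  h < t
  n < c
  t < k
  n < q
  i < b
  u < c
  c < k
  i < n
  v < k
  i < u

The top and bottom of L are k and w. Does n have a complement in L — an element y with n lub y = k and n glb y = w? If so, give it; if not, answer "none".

none

For every candidate y, either n ∨ y ≠ k or n ∧ y ≠ w; no complement exists.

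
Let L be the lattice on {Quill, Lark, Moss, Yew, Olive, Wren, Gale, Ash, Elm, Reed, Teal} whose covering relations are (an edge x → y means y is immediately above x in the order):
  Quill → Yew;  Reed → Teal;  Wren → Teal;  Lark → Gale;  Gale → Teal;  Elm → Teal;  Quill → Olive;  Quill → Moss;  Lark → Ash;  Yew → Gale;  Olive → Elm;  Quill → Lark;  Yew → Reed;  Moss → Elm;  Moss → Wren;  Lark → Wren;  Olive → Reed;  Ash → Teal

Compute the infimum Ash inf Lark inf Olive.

Quill

Common lower bounds of {Ash, Lark, Olive}: Quill.
The greatest among these is Quill.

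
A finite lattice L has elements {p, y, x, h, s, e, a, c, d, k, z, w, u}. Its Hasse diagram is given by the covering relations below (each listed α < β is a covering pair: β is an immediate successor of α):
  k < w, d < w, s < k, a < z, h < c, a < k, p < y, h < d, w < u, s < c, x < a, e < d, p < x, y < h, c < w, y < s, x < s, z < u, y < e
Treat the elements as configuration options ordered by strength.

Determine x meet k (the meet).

x

Common lower bounds of {x, k}: p, x.
The greatest among these is x.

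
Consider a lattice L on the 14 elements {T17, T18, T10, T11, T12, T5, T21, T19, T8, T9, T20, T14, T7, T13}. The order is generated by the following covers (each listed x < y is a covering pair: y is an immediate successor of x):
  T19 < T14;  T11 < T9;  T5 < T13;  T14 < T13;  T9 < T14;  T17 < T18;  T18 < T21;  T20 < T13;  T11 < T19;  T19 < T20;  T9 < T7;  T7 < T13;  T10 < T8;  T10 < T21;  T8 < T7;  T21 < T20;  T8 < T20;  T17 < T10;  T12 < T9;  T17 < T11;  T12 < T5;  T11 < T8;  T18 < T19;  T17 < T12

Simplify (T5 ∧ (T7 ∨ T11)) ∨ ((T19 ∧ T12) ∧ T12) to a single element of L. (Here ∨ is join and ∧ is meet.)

T7 ∨ T11 = T7
T5 ∧ T7 = T12
T19 ∧ T12 = T17
T17 ∧ T12 = T17
T12 ∨ T17 = T12

T12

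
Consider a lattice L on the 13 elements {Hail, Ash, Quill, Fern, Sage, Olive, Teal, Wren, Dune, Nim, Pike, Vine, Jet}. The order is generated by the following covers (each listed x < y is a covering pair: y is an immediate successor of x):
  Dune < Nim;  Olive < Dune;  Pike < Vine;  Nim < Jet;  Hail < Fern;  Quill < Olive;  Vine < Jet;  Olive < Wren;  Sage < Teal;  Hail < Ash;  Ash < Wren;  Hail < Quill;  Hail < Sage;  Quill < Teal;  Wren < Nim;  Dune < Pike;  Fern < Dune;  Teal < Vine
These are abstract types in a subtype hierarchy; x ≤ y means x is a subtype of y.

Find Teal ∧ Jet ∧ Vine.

Teal

Common lower bounds of {Teal, Jet, Vine}: Hail, Quill, Sage, Teal.
The greatest among these is Teal.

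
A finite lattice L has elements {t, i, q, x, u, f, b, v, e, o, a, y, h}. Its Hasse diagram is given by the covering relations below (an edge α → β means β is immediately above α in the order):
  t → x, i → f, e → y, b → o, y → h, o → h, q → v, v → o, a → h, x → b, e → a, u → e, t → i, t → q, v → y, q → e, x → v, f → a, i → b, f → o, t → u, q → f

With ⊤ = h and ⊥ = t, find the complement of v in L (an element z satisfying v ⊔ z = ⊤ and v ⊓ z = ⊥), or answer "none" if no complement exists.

none

For every candidate z, either v ∨ z ≠ h or v ∧ z ≠ t; no complement exists.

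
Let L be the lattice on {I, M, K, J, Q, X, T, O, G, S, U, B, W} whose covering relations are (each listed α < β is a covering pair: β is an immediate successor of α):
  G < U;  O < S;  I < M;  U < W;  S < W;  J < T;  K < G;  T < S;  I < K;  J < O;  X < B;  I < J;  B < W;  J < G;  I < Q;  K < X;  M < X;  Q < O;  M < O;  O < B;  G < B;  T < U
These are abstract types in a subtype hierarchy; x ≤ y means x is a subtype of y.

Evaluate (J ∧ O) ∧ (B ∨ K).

J ∧ O = J
B ∨ K = B
J ∧ B = J

J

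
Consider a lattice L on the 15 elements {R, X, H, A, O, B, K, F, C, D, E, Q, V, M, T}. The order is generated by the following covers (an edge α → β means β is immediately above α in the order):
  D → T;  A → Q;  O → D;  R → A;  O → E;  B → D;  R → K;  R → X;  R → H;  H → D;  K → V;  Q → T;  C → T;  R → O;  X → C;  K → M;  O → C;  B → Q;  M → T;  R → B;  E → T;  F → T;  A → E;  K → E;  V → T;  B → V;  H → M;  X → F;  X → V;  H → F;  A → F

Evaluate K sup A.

E

K ∨ A = E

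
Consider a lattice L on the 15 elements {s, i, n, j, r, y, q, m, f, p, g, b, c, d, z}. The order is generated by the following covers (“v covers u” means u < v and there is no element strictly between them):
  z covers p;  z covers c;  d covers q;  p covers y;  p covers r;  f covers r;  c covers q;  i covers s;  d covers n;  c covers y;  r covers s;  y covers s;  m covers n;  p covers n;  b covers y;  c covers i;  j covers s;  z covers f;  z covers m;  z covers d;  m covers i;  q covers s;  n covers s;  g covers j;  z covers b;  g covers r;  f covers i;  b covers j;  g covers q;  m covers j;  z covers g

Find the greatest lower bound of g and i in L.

s

Common lower bounds of {g, i}: s.
The greatest among these is s.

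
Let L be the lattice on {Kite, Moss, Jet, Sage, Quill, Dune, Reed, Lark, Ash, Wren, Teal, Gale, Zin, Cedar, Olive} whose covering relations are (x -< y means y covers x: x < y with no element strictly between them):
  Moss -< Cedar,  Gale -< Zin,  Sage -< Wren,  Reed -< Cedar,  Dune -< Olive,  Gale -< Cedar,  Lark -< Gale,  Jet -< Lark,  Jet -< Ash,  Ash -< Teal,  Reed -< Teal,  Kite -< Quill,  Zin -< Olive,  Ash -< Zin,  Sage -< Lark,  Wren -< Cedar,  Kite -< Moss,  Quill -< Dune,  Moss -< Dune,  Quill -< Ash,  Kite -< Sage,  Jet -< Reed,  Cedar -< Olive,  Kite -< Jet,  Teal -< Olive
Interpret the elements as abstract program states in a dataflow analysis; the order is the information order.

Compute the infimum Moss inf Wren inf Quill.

Kite

Common lower bounds of {Moss, Wren, Quill}: Kite.
The greatest among these is Kite.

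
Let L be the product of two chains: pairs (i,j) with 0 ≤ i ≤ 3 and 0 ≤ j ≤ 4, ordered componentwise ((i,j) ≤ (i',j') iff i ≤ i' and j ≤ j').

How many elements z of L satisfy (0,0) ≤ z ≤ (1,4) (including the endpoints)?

The interval [(0,0), (1,4)] = {(0,0), (0,1), (0,2), (0,3), (0,4), (1,0), (1,1), (1,2), (1,3), (1,4)}, which has 10 elements.

10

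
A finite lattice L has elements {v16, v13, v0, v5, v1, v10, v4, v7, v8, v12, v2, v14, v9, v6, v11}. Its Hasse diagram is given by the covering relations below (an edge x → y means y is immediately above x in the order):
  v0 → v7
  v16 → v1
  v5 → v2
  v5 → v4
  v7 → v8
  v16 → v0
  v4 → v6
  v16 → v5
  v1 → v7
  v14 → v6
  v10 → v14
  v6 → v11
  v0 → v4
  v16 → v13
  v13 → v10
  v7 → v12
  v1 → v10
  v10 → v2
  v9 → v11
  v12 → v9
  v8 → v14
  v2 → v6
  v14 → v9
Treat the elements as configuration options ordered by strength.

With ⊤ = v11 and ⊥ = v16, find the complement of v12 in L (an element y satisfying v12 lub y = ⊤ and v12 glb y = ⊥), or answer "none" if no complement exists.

v5

Need y with v12 ∨ y = v11 and v12 ∧ y = v16.
Checking each element gives: v5.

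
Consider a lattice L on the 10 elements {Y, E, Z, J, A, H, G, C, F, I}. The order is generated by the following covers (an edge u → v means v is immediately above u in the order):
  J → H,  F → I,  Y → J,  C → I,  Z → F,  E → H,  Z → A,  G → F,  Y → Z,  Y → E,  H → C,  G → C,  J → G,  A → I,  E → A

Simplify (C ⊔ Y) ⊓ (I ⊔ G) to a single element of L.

C ∨ Y = C
I ∨ G = I
C ∧ I = C

C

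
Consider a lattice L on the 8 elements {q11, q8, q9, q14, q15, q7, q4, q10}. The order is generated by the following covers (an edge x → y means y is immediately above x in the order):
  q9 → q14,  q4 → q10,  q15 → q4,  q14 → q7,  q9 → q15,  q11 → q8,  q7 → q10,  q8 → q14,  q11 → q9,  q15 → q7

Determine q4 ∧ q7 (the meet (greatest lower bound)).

Common lower bounds of {q4, q7}: q11, q15, q9.
The greatest among these is q15.

q15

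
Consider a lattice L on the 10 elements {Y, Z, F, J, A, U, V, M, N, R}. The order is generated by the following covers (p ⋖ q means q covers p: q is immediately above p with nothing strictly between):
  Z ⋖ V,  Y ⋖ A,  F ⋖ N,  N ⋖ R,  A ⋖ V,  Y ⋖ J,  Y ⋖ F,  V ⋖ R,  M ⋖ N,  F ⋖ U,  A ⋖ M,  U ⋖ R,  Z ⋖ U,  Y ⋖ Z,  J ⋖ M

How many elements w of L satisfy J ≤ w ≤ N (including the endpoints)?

3

The interval [J, N] = {J, M, N}, which has 3 elements.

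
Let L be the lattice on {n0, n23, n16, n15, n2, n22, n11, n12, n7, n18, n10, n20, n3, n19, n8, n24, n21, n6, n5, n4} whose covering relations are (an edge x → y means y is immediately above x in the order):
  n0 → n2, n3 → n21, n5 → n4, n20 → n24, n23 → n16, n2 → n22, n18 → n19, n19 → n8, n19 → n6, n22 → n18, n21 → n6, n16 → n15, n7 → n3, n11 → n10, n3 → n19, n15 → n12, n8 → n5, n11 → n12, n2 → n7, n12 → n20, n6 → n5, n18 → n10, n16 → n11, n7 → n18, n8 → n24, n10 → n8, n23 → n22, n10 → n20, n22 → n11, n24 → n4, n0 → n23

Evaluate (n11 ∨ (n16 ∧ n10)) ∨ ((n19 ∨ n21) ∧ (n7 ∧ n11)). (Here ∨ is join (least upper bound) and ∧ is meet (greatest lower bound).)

n11

n16 ∧ n10 = n16
n11 ∨ n16 = n11
n19 ∨ n21 = n6
n7 ∧ n11 = n2
n6 ∧ n2 = n2
n11 ∨ n2 = n11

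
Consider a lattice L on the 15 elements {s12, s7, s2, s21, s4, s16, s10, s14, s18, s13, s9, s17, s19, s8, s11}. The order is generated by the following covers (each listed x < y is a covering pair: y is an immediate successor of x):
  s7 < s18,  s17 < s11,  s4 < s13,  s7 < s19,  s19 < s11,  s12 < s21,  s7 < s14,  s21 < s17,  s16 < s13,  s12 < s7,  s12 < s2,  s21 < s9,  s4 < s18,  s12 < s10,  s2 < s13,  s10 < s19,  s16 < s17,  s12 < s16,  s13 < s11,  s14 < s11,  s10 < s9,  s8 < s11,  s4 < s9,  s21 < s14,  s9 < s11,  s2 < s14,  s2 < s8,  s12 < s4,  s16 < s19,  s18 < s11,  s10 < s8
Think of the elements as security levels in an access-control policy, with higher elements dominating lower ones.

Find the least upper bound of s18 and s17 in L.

Common upper bounds of {s18, s17}: s11.
The least among these is s11.

s11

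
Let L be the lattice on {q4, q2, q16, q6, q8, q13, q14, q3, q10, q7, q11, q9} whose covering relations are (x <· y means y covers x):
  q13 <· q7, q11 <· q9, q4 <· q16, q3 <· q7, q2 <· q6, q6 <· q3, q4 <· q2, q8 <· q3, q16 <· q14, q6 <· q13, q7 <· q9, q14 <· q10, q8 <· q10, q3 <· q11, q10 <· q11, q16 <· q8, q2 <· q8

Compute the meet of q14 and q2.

Common lower bounds of {q14, q2}: q4.
The greatest among these is q4.

q4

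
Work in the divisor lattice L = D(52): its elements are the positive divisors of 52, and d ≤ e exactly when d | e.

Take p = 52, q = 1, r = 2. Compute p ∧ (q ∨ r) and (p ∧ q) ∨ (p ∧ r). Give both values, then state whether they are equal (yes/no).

q ∨ r = 2, so p ∧ (q ∨ r) = 52 ∧ 2 = 2.
p ∧ q = 1 and p ∧ r = 2, so (p ∧ q) ∨ (p ∧ r) = 1 ∨ 2 = 2.
Equal: yes.

2; 2; yes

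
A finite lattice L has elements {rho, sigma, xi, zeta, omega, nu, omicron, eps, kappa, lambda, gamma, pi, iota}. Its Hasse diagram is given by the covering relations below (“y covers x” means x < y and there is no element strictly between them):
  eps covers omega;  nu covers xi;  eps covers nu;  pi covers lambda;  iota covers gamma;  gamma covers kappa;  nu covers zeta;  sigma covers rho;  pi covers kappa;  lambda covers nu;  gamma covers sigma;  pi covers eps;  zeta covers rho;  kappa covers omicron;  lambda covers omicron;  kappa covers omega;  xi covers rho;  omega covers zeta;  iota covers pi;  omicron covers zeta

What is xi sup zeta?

nu

Common upper bounds of {xi, zeta}: eps, iota, lambda, nu, pi.
The least among these is nu.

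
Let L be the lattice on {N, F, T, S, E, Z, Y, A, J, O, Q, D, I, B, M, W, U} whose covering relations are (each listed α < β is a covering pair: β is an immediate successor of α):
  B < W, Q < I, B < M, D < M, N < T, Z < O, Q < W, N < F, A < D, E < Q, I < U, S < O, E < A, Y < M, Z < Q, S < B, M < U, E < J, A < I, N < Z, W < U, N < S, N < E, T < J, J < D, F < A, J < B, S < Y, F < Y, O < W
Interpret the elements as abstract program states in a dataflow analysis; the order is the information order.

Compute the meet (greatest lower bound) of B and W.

B

Common lower bounds of {B, W}: B, E, J, N, S, T.
The greatest among these is B.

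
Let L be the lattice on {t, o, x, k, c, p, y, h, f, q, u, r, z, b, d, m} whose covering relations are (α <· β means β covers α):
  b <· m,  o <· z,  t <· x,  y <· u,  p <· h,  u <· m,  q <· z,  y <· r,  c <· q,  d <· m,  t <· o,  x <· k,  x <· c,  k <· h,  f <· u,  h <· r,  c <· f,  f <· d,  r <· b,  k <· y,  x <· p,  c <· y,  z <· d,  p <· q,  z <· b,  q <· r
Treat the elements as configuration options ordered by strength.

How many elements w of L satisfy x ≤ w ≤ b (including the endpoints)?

10

The interval [x, b] = {b, c, h, k, p, q, r, x, y, z}, which has 10 elements.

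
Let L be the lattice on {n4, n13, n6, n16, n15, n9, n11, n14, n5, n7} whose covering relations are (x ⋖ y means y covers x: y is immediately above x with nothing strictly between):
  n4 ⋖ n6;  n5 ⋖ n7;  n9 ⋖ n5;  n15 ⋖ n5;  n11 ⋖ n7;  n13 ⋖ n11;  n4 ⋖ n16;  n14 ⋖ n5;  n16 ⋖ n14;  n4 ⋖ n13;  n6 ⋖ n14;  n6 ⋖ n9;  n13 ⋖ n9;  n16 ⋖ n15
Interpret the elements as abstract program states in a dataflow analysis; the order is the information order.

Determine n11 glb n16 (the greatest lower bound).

n4

Common lower bounds of {n11, n16}: n4.
The greatest among these is n4.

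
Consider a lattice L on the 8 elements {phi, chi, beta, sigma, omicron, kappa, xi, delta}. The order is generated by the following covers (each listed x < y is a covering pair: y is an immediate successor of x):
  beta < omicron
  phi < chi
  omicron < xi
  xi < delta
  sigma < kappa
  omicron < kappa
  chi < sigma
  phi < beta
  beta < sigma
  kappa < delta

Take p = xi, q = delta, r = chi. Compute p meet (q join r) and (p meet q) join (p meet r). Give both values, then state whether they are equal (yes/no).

xi; xi; yes

q join r = delta, so p meet (q join r) = xi meet delta = xi.
p meet q = xi and p meet r = phi, so (p meet q) join (p meet r) = xi join phi = xi.
Equal: yes.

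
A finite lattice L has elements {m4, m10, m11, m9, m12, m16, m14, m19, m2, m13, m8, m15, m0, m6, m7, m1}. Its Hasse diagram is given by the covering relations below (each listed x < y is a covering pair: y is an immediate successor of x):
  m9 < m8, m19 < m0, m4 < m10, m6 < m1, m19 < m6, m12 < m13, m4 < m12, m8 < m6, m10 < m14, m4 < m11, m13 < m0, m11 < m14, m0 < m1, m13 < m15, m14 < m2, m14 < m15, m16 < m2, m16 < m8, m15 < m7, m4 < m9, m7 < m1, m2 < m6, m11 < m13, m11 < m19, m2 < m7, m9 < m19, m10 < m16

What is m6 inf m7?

Common lower bounds of {m6, m7}: m10, m11, m14, m16, m2, m4.
The greatest among these is m2.

m2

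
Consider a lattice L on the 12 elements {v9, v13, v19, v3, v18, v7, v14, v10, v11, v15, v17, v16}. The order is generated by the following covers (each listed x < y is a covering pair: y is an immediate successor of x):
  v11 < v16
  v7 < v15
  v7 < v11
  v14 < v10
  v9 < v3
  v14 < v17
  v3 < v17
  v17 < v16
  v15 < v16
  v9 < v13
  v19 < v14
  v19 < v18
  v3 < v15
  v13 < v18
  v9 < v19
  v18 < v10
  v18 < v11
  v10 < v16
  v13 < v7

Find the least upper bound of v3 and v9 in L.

Common upper bounds of {v3, v9}: v15, v16, v17, v3.
The least among these is v3.

v3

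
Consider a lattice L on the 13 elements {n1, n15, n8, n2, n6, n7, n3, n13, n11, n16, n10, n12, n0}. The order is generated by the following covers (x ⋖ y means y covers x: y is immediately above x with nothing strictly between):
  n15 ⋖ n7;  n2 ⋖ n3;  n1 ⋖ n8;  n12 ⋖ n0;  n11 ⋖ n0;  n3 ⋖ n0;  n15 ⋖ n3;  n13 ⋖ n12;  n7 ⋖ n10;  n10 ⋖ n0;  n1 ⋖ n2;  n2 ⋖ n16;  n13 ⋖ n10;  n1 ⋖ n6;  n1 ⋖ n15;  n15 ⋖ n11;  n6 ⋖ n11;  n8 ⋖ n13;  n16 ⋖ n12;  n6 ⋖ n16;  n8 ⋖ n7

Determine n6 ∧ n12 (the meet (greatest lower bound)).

n6

Common lower bounds of {n6, n12}: n1, n6.
The greatest among these is n6.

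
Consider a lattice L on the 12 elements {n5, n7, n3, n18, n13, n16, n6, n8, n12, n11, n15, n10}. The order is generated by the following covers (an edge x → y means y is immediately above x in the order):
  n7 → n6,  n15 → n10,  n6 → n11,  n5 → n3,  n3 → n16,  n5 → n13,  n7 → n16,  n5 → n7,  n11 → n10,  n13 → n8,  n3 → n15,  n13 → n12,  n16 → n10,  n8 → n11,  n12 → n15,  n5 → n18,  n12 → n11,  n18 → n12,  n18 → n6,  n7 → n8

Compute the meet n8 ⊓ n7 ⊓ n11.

n7

Common lower bounds of {n8, n7, n11}: n5, n7.
The greatest among these is n7.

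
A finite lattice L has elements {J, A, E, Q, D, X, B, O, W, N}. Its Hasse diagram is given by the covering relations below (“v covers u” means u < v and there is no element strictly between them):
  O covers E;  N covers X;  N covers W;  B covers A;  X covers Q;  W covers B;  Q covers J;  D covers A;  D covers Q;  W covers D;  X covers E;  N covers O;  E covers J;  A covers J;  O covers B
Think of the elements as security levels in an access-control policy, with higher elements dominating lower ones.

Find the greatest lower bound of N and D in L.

Common lower bounds of {N, D}: A, D, J, Q.
The greatest among these is D.

D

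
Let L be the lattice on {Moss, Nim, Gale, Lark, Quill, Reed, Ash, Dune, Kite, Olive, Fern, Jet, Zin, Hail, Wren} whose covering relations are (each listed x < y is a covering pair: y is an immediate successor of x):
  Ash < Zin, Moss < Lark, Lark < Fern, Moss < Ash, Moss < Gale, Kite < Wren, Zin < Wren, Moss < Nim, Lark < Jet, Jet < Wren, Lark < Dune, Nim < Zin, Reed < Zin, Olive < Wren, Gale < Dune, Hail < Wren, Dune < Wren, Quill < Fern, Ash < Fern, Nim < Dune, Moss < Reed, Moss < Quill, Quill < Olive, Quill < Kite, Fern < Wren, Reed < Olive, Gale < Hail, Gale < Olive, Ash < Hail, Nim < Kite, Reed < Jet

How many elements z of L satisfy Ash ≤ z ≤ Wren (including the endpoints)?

5

The interval [Ash, Wren] = {Ash, Fern, Hail, Wren, Zin}, which has 5 elements.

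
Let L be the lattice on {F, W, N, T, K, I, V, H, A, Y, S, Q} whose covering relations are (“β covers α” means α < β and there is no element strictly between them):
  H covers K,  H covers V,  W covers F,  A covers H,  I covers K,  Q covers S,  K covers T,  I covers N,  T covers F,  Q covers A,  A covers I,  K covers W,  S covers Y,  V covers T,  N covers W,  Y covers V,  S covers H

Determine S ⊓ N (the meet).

W

Common lower bounds of {S, N}: F, W.
The greatest among these is W.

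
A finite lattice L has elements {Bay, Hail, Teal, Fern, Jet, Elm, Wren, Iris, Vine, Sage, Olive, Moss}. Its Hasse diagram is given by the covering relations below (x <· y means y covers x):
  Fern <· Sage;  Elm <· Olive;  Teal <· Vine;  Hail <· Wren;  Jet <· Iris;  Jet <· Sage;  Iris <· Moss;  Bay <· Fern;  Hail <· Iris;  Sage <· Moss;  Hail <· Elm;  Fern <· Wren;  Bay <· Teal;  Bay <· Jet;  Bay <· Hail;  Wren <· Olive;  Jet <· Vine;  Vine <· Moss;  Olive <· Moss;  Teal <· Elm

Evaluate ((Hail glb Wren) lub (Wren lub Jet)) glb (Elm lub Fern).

Hail ∧ Wren = Hail
Wren ∨ Jet = Moss
Hail ∨ Moss = Moss
Elm ∨ Fern = Olive
Moss ∧ Olive = Olive

Olive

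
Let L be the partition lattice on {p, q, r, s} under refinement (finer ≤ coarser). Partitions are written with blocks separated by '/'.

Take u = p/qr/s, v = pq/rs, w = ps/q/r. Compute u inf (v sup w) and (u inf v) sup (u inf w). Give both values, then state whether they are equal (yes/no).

v sup w = pqrs, so u inf (v sup w) = p/qr/s inf pqrs = p/qr/s.
u inf v = p/q/r/s and u inf w = p/q/r/s, so (u inf v) sup (u inf w) = p/q/r/s sup p/q/r/s = p/q/r/s.
Equal: no.

p/qr/s; p/q/r/s; no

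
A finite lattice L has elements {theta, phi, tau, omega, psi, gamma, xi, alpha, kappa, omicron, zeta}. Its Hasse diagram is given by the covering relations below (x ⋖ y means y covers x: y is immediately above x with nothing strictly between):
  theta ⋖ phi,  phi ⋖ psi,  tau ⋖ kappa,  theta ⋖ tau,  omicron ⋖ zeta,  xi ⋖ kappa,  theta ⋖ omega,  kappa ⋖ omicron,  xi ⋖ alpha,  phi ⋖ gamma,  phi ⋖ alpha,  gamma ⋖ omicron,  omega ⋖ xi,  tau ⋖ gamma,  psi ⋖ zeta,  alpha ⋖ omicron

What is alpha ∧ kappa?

xi

Common lower bounds of {alpha, kappa}: omega, theta, xi.
The greatest among these is xi.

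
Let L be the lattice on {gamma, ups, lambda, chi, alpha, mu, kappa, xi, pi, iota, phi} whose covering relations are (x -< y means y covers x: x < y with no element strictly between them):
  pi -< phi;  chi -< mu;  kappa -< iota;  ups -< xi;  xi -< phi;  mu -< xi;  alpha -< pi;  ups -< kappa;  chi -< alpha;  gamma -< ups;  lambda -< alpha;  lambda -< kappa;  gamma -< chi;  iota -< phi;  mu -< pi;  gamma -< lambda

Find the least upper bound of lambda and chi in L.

Common upper bounds of {lambda, chi}: alpha, phi, pi.
The least among these is alpha.

alpha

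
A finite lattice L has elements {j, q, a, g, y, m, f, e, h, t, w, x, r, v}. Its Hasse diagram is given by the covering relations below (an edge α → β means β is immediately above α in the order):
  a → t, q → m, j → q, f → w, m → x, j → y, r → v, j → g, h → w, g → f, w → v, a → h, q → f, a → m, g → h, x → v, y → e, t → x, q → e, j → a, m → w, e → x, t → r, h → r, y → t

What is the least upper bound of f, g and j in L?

f

Common upper bounds of {f, g, j}: f, v, w.
The least among these is f.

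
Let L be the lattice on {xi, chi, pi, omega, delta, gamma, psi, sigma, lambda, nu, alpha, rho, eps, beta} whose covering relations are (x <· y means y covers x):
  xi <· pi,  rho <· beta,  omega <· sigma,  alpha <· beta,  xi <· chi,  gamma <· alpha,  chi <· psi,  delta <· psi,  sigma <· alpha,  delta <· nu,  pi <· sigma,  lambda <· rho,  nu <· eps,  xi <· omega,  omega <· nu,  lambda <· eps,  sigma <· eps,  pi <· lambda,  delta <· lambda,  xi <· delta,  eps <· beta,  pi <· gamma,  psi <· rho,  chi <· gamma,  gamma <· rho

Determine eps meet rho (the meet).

Common lower bounds of {eps, rho}: delta, lambda, pi, xi.
The greatest among these is lambda.

lambda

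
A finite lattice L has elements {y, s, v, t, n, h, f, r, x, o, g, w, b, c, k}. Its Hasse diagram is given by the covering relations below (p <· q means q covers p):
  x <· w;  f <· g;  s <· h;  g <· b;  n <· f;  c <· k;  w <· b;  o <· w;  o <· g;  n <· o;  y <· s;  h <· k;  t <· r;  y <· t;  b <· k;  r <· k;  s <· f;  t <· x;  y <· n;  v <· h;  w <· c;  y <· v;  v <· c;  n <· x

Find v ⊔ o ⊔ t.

c

Common upper bounds of {v, o, t}: c, k.
The least among these is c.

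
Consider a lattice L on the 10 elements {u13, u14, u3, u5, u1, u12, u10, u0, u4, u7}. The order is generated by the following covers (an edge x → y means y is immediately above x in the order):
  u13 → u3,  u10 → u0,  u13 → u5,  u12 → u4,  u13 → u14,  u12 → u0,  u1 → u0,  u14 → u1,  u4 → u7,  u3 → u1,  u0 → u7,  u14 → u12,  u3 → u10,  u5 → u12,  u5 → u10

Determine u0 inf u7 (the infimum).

Common lower bounds of {u0, u7}: u0, u1, u10, u12, u13, u14, u3, u5.
The greatest among these is u0.

u0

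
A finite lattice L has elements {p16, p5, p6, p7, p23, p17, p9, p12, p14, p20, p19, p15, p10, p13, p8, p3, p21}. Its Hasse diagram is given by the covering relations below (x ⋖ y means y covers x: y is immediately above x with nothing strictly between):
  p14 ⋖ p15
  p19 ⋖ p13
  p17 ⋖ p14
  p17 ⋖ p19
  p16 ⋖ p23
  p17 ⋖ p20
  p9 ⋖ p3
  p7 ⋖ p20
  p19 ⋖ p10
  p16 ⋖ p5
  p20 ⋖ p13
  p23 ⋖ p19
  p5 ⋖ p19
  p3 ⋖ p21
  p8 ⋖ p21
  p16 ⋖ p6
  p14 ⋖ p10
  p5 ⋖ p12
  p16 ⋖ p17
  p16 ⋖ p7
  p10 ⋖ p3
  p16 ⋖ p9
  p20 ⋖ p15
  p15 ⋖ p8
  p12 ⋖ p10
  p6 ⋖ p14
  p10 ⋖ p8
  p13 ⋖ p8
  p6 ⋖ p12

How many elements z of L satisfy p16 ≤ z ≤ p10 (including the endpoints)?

The interval [p16, p10] = {p10, p12, p14, p16, p17, p19, p23, p5, p6}, which has 9 elements.

9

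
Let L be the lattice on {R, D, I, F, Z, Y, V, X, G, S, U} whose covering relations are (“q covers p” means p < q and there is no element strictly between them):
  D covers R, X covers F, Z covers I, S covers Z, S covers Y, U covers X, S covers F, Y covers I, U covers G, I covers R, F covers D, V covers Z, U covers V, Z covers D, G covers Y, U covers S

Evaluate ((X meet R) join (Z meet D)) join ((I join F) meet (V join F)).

S

X ∧ R = R
Z ∧ D = D
R ∨ D = D
I ∨ F = S
V ∨ F = U
S ∧ U = S
D ∨ S = S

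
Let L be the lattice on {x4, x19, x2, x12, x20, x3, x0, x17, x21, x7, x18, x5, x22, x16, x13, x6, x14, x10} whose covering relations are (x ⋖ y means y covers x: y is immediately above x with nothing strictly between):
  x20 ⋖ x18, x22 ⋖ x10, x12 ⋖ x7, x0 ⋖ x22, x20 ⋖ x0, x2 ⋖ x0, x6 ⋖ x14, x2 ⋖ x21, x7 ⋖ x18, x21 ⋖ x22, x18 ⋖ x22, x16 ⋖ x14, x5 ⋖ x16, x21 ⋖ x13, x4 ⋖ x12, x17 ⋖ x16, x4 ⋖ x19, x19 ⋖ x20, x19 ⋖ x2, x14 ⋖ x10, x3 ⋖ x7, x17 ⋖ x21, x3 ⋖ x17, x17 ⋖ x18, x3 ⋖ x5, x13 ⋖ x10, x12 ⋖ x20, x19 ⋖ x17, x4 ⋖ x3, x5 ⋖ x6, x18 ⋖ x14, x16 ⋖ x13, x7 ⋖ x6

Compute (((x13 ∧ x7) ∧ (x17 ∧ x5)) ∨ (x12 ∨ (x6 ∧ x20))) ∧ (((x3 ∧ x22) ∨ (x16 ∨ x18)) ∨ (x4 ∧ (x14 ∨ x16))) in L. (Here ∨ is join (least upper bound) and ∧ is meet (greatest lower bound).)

x7

x13 ∧ x7 = x3
x17 ∧ x5 = x3
x3 ∧ x3 = x3
x6 ∧ x20 = x12
x12 ∨ x12 = x12
x3 ∨ x12 = x7
x3 ∧ x22 = x3
x16 ∨ x18 = x14
x3 ∨ x14 = x14
x14 ∨ x16 = x14
x4 ∧ x14 = x4
x14 ∨ x4 = x14
x7 ∧ x14 = x7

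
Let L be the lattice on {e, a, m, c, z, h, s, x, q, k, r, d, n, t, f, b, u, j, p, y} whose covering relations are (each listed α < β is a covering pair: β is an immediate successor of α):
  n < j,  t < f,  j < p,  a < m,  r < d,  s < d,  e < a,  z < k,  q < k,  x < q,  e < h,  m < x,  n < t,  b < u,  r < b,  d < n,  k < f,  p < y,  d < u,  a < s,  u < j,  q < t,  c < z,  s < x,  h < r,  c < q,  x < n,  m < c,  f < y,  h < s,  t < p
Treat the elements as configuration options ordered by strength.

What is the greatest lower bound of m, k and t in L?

Common lower bounds of {m, k, t}: a, e, m.
The greatest among these is m.

m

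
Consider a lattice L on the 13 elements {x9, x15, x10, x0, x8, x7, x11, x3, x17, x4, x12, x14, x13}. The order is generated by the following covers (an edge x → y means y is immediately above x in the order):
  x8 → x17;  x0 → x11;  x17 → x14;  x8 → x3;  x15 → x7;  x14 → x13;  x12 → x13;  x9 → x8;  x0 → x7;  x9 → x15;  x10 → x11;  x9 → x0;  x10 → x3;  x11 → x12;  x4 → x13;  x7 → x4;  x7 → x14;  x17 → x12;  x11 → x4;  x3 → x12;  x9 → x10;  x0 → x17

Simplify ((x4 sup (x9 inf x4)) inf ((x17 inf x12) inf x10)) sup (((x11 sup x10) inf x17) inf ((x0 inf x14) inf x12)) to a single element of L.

x0

x9 ∧ x4 = x9
x4 ∨ x9 = x4
x17 ∧ x12 = x17
x17 ∧ x10 = x9
x4 ∧ x9 = x9
x11 ∨ x10 = x11
x11 ∧ x17 = x0
x0 ∧ x14 = x0
x0 ∧ x12 = x0
x0 ∧ x0 = x0
x9 ∨ x0 = x0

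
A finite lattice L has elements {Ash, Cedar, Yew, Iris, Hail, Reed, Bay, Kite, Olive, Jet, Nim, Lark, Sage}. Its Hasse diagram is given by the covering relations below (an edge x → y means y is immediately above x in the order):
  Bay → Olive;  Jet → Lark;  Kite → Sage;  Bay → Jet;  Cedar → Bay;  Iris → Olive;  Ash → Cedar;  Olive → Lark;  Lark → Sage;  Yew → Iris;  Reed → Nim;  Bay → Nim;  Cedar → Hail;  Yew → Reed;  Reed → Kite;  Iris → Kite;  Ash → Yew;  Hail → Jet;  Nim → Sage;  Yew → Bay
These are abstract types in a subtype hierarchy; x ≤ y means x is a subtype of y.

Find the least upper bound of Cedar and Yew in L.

Bay

Common upper bounds of {Cedar, Yew}: Bay, Jet, Lark, Nim, Olive, Sage.
The least among these is Bay.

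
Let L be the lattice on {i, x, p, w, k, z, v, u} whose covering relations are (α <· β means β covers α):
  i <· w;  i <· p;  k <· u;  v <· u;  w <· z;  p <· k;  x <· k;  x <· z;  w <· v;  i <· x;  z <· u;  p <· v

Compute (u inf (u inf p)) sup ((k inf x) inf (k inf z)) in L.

u ∧ p = p
u ∧ p = p
k ∧ x = x
k ∧ z = x
x ∧ x = x
p ∨ x = k

k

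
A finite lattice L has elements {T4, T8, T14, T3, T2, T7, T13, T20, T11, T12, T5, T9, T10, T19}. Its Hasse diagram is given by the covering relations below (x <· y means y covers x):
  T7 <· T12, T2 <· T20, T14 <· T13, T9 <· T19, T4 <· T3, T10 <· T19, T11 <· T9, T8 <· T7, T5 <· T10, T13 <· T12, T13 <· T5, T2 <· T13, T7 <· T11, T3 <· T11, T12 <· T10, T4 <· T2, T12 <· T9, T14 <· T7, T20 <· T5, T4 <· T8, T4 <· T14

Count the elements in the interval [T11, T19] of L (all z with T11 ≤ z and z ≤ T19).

3

The interval [T11, T19] = {T11, T19, T9}, which has 3 elements.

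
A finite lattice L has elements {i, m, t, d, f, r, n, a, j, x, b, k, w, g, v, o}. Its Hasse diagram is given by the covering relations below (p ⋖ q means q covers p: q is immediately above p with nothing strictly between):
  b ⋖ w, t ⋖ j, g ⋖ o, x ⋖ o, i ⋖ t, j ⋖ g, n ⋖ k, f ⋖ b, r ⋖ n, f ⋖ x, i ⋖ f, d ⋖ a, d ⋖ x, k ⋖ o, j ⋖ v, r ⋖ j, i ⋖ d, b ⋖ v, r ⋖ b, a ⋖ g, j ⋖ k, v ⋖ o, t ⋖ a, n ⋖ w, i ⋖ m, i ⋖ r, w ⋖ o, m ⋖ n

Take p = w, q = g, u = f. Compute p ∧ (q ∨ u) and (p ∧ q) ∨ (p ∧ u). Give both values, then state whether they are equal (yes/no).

q ∨ u = o, so p ∧ (q ∨ u) = w ∧ o = w.
p ∧ q = r and p ∧ u = f, so (p ∧ q) ∨ (p ∧ u) = r ∨ f = b.
Equal: no.

w; b; no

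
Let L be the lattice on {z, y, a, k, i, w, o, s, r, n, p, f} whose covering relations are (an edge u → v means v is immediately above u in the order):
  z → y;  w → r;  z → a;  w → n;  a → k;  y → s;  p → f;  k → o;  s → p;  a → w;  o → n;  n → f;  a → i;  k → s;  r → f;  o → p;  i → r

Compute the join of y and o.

p

Common upper bounds of {y, o}: f, p.
The least among these is p.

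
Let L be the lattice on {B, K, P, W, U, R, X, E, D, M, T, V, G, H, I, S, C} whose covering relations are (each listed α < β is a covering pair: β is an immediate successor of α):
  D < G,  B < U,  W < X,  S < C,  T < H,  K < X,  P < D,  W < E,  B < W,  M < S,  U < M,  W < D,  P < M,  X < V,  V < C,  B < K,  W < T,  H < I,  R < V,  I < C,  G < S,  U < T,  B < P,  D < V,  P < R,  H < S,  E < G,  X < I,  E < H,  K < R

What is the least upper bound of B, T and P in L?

S

Common upper bounds of {B, T, P}: C, S.
The least among these is S.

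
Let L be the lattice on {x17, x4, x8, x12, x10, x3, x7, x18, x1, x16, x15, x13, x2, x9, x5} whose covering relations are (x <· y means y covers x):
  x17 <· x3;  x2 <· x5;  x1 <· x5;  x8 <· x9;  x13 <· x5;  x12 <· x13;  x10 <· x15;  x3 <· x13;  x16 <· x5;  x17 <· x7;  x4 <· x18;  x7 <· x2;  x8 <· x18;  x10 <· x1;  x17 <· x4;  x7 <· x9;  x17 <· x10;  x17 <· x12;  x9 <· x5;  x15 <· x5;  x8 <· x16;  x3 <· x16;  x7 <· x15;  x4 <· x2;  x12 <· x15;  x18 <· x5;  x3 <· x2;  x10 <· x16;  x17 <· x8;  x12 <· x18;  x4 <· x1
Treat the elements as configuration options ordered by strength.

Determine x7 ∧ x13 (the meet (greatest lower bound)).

x17

Common lower bounds of {x7, x13}: x17.
The greatest among these is x17.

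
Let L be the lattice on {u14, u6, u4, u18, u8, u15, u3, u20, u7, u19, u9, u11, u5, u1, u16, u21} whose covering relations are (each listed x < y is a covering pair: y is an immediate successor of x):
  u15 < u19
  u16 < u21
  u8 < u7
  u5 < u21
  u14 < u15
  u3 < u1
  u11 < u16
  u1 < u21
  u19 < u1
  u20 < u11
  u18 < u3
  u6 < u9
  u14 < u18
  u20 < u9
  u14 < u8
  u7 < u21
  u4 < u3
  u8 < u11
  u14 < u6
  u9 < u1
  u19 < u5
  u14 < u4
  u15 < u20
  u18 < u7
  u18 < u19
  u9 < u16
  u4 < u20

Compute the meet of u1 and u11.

Common lower bounds of {u1, u11}: u14, u15, u20, u4.
The greatest among these is u20.

u20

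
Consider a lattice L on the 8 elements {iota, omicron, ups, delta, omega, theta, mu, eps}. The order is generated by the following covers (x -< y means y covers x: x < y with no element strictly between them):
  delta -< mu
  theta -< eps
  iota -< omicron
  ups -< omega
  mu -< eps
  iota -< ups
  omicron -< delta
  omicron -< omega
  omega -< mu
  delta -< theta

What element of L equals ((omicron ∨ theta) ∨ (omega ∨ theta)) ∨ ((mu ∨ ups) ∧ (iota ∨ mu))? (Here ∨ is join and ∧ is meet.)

omicron ∨ theta = theta
omega ∨ theta = eps
theta ∨ eps = eps
mu ∨ ups = mu
iota ∨ mu = mu
mu ∧ mu = mu
eps ∨ mu = eps

eps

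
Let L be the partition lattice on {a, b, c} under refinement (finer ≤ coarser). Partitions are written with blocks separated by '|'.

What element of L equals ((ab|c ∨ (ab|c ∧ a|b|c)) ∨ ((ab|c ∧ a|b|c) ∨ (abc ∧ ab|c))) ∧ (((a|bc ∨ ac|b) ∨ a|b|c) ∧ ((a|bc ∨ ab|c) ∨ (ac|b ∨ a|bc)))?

ab|c

ab|c ∧ a|b|c = a|b|c
ab|c ∨ a|b|c = ab|c
ab|c ∧ a|b|c = a|b|c
abc ∧ ab|c = ab|c
a|b|c ∨ ab|c = ab|c
ab|c ∨ ab|c = ab|c
a|bc ∨ ac|b = abc
abc ∨ a|b|c = abc
a|bc ∨ ab|c = abc
ac|b ∨ a|bc = abc
abc ∨ abc = abc
abc ∧ abc = abc
ab|c ∧ abc = ab|c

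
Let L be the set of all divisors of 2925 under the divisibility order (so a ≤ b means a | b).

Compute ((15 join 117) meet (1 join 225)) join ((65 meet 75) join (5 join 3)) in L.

15 ∨ 117 = 585
1 ∨ 225 = 225
585 ∧ 225 = 45
65 ∧ 75 = 5
5 ∨ 3 = 15
5 ∨ 15 = 15
45 ∨ 15 = 45

45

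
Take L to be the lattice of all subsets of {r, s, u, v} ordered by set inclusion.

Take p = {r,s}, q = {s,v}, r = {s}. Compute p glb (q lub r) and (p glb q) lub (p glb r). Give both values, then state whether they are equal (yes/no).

{s}; {s}; yes

q lub r = {s,v}, so p glb (q lub r) = {r,s} glb {s,v} = {s}.
p glb q = {s} and p glb r = {s}, so (p glb q) lub (p glb r) = {s} lub {s} = {s}.
Equal: yes.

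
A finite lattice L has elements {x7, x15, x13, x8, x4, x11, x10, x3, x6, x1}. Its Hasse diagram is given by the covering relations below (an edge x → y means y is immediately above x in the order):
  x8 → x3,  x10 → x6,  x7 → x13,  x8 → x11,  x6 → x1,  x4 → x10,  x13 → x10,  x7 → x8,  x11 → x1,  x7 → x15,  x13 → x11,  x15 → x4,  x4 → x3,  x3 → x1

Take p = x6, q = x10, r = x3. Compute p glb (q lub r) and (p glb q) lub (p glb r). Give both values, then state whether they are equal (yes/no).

x6; x10; no

q lub r = x1, so p glb (q lub r) = x6 glb x1 = x6.
p glb q = x10 and p glb r = x4, so (p glb q) lub (p glb r) = x10 lub x4 = x10.
Equal: no.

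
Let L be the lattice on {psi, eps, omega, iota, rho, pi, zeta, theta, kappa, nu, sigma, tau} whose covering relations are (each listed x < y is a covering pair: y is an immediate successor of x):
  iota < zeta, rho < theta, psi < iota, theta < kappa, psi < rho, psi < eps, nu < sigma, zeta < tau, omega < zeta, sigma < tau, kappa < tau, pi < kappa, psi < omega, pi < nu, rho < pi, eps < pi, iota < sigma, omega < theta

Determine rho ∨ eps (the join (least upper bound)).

Common upper bounds of {rho, eps}: kappa, nu, pi, sigma, tau.
The least among these is pi.

pi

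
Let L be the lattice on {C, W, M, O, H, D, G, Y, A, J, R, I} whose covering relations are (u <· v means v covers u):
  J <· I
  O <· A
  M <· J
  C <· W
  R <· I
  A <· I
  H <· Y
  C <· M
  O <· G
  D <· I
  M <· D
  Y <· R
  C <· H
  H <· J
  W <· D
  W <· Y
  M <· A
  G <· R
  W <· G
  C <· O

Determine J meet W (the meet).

C

Common lower bounds of {J, W}: C.
The greatest among these is C.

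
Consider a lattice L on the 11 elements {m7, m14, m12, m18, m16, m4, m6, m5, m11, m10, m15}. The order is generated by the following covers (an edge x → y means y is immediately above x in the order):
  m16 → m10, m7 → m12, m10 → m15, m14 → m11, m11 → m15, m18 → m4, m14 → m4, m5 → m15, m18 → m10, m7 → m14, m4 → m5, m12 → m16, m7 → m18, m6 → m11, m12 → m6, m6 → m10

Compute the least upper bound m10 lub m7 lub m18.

Common upper bounds of {m10, m7, m18}: m10, m15.
The least among these is m10.

m10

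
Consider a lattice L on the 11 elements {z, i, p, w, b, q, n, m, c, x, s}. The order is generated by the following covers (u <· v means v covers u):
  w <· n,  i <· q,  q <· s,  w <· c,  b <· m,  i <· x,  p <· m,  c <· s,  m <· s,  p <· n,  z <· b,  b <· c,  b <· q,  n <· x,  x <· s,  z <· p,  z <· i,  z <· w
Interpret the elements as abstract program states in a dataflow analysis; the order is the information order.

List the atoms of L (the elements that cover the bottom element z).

The atoms are exactly the elements that cover z: b, i, p, w.

b, i, p, w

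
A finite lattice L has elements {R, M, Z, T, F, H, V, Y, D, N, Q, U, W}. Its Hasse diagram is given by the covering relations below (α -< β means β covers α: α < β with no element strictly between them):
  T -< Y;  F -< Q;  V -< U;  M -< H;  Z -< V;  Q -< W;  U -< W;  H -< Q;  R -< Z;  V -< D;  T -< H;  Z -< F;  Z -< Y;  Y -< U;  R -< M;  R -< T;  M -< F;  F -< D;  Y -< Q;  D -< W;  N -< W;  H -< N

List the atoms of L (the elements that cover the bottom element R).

The atoms are exactly the elements that cover R: M, T, Z.

M, T, Z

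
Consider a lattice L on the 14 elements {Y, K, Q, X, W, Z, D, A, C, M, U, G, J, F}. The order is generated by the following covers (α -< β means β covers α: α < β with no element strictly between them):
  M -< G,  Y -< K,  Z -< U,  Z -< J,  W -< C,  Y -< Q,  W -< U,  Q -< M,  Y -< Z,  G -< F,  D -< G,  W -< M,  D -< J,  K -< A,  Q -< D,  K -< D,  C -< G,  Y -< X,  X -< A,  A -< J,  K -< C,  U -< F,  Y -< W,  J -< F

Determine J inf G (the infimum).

Common lower bounds of {J, G}: D, K, Q, Y.
The greatest among these is D.

D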